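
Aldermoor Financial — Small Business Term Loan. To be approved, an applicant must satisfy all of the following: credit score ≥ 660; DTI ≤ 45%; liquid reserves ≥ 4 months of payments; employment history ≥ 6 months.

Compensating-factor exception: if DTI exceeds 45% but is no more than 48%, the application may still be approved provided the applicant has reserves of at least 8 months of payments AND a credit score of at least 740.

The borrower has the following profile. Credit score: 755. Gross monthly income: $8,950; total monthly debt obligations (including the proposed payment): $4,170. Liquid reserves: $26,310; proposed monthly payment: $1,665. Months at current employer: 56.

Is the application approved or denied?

Credit score 755 ≥ 660 (meets base)
DTI = 4,170/8,950 = 46.6% > 45% — standard DTI limit exceeded.
Reserves: 26,310 ÷ 1,665 = 15.8 months (meets 4-month minimum)
Employment 56 ≥ 6 months
46.6% falls in the override range (45%–48%), so the compensating-factor test applies.
Reserves 15.8 ≥ 8 months; credit score 755 ≥ 740.
Both compensating conditions met → exception applies.

Approved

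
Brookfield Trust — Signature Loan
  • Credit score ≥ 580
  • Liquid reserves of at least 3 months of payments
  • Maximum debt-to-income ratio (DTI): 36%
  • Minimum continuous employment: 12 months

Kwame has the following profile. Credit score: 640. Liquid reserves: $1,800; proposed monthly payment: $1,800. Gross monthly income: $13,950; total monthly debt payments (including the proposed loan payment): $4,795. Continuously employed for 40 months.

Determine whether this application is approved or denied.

Denied

Credit score 640 ≥ 580 (meets)
Reserves = 1,800/1,800 = 1.0 months < 3
DTI = 4,795/13,950 = 34.4% ≤ 36%
Employment 40 ≥ 12 months
Fails on reserves.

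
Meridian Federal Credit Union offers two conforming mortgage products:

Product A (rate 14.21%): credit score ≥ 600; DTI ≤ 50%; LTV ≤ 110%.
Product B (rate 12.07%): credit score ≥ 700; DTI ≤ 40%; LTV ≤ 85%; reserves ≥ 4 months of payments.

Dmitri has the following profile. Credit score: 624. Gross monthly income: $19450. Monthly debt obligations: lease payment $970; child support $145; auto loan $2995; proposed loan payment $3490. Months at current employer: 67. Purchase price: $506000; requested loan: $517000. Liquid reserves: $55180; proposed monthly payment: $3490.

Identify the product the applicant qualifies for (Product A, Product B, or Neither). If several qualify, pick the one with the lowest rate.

Product A

Total debts = (970 + 145 + 2,995 + 3,490) = 7,600; DTI = 7,600/19,450 = 39.1%.
LTV = 517,000/506,000 = 102.2%.
Reserves = 55,180/3,490 = 15.8 months.
Product A: score 624 ≥ 600; DTI 39.1% ≤ 50%; LTV 102.2% ≤ 110% → qualifies.
Product B: score 624 < 700; DTI 39.1% ≤ 40%; LTV 102.2% > 85%; reserves 15.8 ≥ 4 mo → does not qualify.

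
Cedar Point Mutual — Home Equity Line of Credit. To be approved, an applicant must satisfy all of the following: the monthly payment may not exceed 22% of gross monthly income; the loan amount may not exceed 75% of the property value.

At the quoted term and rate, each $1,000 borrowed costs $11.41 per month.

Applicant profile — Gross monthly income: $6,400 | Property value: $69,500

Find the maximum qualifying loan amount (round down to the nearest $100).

Payment cap: 22% × $6,400 = $1,408/month.
At $11.41 per $1,000, that supports 1,408/11.41 × 1,000 ≈ $123,400 → $123,400.
LTV cap: 75% × $69,500 = $52,125 → $52,100.
Binding constraint: loan-to-value.

$52,100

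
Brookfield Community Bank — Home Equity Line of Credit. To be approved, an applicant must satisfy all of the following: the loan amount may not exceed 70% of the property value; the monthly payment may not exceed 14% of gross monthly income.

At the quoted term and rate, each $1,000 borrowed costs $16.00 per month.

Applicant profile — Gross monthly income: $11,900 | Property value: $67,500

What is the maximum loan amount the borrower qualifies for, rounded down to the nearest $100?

$47,200

Payment cap: 14% × $11,900 = $1,666/month.
At $16.00 per $1,000, that supports 1,666/16.00 × 1,000 ≈ $104,125 → $104,100.
LTV cap: 70% × $67,500 = $47,250 → $47,200.
Binding constraint: loan-to-value.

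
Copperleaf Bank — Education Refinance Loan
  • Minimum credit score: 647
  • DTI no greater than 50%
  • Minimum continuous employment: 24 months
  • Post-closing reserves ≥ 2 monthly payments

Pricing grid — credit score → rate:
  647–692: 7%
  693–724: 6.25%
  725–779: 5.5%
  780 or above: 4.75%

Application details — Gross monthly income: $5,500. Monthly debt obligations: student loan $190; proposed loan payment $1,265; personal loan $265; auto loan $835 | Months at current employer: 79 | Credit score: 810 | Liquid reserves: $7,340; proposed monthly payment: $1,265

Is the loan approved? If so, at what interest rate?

Credit score 810 ≥ 647 (meets minimum)
Employment 79 ≥ 24 months
Reserves = 7,340/1,265 = 5.8 months ≥ 2
Total monthly debts = (190 + 1,265 + 265 + 835) = 2,555. Debt-to-income = 2,555/5,500 = 46.5% — meets 50% limit
All requirements met. Score 810 falls in the 780 or above tier → 4.75%.

Approved at 4.75%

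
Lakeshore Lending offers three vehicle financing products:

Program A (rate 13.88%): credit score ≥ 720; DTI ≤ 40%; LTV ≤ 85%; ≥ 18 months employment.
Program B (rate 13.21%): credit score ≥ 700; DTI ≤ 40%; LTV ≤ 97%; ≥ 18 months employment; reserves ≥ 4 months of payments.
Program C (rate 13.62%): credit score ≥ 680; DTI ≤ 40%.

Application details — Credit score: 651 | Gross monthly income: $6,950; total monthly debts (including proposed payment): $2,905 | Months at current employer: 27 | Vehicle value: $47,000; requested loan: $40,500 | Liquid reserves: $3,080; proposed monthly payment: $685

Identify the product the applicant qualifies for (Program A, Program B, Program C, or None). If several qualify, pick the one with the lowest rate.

None

DTI = 2,905/6,950 = 41.8%.
LTV = 40,500/47,000 = 86.2%.
Reserves = 3,080/685 = 4.5 months.
Program A: score 651 < 720; DTI 41.8% > 40%; LTV 86.2% > 85%; employment 27 ≥ 18 mo → does not qualify.
Program B: score 651 < 700; DTI 41.8% > 40%; LTV 86.2% ≤ 97%; employment 27 ≥ 18 mo; reserves 4.5 ≥ 4 mo → does not qualify.
Program C: score 651 < 680; DTI 41.8% > 40% → does not qualify.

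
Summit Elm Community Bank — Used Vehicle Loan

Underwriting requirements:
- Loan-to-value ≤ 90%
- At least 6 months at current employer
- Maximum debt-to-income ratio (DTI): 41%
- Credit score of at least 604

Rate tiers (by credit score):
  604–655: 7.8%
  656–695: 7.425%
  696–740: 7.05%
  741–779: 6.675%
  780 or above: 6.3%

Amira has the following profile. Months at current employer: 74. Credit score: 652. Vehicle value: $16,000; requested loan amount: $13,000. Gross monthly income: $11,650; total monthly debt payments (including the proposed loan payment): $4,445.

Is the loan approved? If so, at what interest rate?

Approved at 7.8%

Credit score 652 ≥ 604 (meets minimum)
LTV = 13,000/16,000 = 81.2% ≤ 90%
Debt-to-income = 4,445/11,650 = 38.2% — meets 41% limit
Employment 74 ≥ 6 months
All requirements met. Score 652 falls in the 604–655 tier → 7.8%.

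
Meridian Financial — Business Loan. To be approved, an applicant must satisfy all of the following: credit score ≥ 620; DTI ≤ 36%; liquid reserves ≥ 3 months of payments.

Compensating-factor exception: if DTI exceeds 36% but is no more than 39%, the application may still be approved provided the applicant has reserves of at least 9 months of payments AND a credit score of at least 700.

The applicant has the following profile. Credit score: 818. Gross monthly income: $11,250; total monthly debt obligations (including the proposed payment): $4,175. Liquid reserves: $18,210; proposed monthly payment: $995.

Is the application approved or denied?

Credit score 818 ≥ 620 (meets base)
DTI = 4,175/11,250 = 37.1% > 36% — standard DTI limit exceeded.
Liquid reserves cover 18,210/995 = 18.3 months — ≥ 3 required
DTI 37.1% is within the 36%–39% exception band; checking compensating factors.
Override check — reserves: 18.3 mo (ok); score: 818 (ok).
Both override conditions satisfied; DTI exception granted.

Approved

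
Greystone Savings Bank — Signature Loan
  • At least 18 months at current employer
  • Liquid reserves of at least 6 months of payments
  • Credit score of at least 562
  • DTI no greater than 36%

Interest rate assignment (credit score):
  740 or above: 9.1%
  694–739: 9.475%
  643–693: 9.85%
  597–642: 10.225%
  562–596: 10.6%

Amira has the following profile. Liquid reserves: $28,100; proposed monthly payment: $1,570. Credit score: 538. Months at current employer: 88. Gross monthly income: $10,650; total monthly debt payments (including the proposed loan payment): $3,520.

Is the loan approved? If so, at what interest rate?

Denied

Credit score 538 < 562 (below minimum)
Employment 88 ≥ 18 months
Debt-to-income = 3,520/10,650 = 33.1% — meets 36% limit
Reserves: 28,100 ÷ 1,570 = 17.9 months (meets 6-month minimum)
Not all requirements met → denied.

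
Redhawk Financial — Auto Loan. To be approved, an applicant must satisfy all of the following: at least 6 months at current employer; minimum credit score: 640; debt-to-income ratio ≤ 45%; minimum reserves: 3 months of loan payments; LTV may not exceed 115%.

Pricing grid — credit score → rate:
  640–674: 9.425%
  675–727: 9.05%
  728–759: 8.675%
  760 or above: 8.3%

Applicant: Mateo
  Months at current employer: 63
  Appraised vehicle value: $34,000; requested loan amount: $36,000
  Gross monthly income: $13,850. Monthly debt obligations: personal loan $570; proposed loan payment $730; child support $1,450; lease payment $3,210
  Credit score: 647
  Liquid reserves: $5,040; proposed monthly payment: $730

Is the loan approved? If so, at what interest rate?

Approved at 9.425%

Credit score 647 ≥ 640 (meets minimum)
Reserves: 5,040 ÷ 730 = 6.9 months (meets 3-month minimum)
LTV: 36,000 ÷ 34,000 = 105.9%, within 115% cap
Total monthly debts = (570 + 730 + 1,450 + 3,210) = 5,960. Debt-to-income = 5,960/13,850 = 43% — meets 45% limit
Employment 63 ≥ 6 months
All requirements met. Score 647 falls in the 640–674 tier → 9.425%.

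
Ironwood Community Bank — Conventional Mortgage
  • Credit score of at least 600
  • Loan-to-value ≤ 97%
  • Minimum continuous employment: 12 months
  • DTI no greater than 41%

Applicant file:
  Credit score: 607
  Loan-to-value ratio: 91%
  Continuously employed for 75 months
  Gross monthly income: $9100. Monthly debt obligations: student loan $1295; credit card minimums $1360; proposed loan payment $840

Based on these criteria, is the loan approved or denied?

Credit score 607 ≥ 600 (meets)
LTV 91% — within 97%
Employment 75 ≥ 12 months
Total monthly debts = (1,295 + 1,360 + 840) = 3,495. DTI = 3,495/9,100 = 38.4% ≤ 41%
All criteria satisfied.

Approved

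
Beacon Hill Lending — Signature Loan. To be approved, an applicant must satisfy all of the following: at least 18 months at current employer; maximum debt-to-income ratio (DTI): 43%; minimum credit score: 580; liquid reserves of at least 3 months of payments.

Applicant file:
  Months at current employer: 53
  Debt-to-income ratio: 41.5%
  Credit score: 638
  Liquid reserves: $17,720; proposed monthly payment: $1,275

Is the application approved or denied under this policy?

Employment 53 ≥ 18 months
DTI 41.5% is within the 43% limit
Credit score 638 ≥ 580 (meets)
Reserves = 17,720/1,275 = 13.9 months ≥ 3
All criteria satisfied.

Approved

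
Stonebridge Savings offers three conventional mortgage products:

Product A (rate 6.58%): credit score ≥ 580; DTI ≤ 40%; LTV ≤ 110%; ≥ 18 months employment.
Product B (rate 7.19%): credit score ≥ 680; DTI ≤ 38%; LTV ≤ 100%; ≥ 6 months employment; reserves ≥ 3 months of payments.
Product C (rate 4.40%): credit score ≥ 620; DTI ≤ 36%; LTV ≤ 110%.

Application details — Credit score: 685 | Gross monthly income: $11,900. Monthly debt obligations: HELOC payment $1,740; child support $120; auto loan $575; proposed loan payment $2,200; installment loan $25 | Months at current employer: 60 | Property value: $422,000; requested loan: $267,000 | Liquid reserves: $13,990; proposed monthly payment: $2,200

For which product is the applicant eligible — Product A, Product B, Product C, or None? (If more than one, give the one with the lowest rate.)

Total debts = (1,740 + 120 + 575 + 2,200 + 25) = 4,660; DTI = 4,660/11,900 = 39.2%.
LTV = 267,000/422,000 = 63.3%.
Reserves = 13,990/2,200 = 6.4 months.
Product A: score 685 ≥ 580; DTI 39.2% ≤ 40%; LTV 63.3% ≤ 110%; employment 60 ≥ 18 mo → qualifies.
Product B: score 685 ≥ 680; DTI 39.2% > 38%; LTV 63.3% ≤ 100%; employment 60 ≥ 6 mo; reserves 6.4 ≥ 3 mo → does not qualify.
Product C: score 685 ≥ 620; DTI 39.2% > 36%; LTV 63.3% ≤ 110% → does not qualify.

Product A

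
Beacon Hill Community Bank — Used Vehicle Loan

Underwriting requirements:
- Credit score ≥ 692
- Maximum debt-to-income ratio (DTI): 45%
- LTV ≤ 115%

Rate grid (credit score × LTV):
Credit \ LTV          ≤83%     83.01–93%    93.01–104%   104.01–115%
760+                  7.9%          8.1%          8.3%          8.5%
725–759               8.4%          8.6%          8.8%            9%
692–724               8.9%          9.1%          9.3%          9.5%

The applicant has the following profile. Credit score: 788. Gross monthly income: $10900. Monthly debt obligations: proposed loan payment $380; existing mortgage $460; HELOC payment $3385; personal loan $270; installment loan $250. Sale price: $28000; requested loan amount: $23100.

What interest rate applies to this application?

7.9%

Credit score 788 ≥ 692; Total monthly debts = (380 + 460 + 3,385 + 270 + 250) = 4,745. DTI = 4,745/10,900 = 43.5% ≤ 45%
LTV: 23,100 ÷ 28,000 = 82.5%, within 115% cap
Score 788 is in the 760+ band; LTV 82.5% is in the ≤83% band → 7.9%.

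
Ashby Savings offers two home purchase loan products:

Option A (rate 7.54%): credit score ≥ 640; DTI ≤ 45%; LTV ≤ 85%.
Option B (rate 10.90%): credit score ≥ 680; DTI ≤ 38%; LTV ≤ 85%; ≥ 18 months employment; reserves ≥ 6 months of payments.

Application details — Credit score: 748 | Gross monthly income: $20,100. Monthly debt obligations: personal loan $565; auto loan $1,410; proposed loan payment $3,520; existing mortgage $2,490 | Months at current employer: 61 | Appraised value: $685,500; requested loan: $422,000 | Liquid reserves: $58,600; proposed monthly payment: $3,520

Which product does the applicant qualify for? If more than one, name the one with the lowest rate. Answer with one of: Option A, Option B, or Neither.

Total debts = (565 + 1,410 + 3,520 + 2,490) = 7,985; DTI = 7,985/20,100 = 39.7%.
LTV = 422,000/685,500 = 61.6%.
Reserves = 58,600/3,520 = 16.6 months.
Option A: score 748 ≥ 640; DTI 39.7% ≤ 45%; LTV 61.6% ≤ 85% → qualifies.
Option B: score 748 ≥ 680; DTI 39.7% > 38%; LTV 61.6% ≤ 85%; employment 61 ≥ 18 mo; reserves 16.6 ≥ 6 mo → does not qualify.

Option A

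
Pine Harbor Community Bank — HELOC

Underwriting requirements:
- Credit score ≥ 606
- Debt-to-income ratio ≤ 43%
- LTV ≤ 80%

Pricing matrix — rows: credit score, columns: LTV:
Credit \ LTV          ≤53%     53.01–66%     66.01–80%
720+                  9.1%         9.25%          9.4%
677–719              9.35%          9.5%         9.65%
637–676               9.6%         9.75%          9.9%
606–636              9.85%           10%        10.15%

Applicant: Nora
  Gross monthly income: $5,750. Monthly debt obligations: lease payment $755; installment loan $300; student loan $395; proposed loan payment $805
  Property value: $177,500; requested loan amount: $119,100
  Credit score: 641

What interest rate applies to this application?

9.9%

Credit score 641 ≥ 606; Total monthly debts = (755 + 300 + 395 + 805) = 2,255. DTI: 2,255 ÷ 5,750 = 39.2%, within the 43% cap
Loan-to-value = 119,100/177,500 = 67.1% — pass (80% max)
Credit 641 → row 637–676; LTV 67.1% → column 66.01–80%. Grid cell → 9.9%.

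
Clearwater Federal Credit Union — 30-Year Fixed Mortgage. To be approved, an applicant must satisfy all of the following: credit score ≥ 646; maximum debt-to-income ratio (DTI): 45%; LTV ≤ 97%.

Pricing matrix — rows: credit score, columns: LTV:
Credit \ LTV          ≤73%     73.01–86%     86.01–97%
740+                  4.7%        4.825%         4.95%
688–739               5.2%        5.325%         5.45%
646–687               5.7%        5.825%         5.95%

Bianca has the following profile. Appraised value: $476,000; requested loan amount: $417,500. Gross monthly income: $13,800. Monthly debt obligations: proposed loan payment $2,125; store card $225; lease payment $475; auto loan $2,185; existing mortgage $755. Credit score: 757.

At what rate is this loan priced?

Credit score 757 ≥ 646; Total monthly debts = (2,125 + 225 + 475 + 2,185 + 755) = 5,765. DTI = 5,765/13,800 = 41.8% ≤ 45%
LTV = 417,500/476,000 = 87.7% ≤ 97%
Score 757 is in the 740+ band; LTV 87.7% is in the 86.01–97% band → 4.95%.

4.95%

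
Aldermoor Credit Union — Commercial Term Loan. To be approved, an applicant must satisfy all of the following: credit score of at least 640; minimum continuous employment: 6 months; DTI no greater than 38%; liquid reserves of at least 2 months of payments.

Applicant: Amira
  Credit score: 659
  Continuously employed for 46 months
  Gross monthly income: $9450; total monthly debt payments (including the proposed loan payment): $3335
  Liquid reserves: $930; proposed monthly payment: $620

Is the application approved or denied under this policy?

Credit score 659 ≥ 640 (meets)
Employment 46 ≥ 6 months
DTI = 3,335/9,450 = 35.3% ≤ 38%
Reserves = 930/620 = 1.5 months < 2
Fails on reserves.

Denied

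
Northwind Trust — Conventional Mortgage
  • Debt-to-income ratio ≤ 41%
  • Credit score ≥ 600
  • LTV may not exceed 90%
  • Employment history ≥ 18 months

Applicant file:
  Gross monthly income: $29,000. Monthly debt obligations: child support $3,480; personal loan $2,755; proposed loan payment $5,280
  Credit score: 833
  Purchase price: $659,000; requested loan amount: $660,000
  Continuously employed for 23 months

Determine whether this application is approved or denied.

Denied

Total monthly debts = (3,480 + 2,755 + 5,280) = 11,515. DTI: 11,515 ÷ 29,000 = 39.7%, within the 41% cap
Credit score 833 ≥ 600 (meets)
Loan-to-value = 660,000/659,000 = 100.2% — fail (90% max)
Employment 23 ≥ 18 months
Fails on LTV.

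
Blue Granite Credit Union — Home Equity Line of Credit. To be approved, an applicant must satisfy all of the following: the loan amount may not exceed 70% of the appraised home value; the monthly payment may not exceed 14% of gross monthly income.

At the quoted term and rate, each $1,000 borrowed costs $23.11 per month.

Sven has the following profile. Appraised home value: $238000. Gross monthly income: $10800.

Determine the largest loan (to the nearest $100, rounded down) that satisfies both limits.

$65,400

Payment cap: 14% × $10,800 = $1,512/month.
At $23.11 per $1,000, that supports 1,512/23.11 × 1,000 ≈ $65,426 → $65,400.
LTV cap: 70% × $238,000 = $166,600 → $166,600.
Binding constraint: payment-to-income.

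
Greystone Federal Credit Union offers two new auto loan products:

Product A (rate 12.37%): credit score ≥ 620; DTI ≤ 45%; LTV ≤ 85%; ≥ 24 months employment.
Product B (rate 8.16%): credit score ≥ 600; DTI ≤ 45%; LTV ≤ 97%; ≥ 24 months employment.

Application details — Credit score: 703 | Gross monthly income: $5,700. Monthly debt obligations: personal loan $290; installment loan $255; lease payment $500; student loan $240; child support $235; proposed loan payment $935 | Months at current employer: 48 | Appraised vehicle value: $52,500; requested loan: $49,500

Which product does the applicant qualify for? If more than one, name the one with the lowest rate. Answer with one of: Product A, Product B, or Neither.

Product B

Total debts = (290 + 255 + 500 + 240 + 235 + 935) = 2,455; DTI = 2,455/5,700 = 43.1%.
LTV = 49,500/52,500 = 94.3%.
Product A: score 703 ≥ 620; DTI 43.1% ≤ 45%; LTV 94.3% > 85%; employment 48 ≥ 24 mo → does not qualify.
Product B: score 703 ≥ 600; DTI 43.1% ≤ 45%; LTV 94.3% ≤ 97%; employment 48 ≥ 24 mo → qualifies.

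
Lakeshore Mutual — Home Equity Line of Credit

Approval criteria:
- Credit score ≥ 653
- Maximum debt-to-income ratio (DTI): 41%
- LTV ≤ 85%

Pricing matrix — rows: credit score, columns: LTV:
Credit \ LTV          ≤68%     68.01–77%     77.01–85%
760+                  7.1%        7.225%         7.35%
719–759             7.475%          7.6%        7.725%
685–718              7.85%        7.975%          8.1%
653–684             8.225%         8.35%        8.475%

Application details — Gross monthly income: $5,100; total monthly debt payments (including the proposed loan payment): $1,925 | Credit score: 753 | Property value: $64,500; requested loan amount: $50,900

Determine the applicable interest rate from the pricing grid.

Credit score 753 ≥ 653; Debt-to-income = 1,925/5,100 = 37.7% — meets 41% limit
Loan-to-value = 50,900/64,500 = 78.9% — pass (85% max)
Score 753 is in the 719–759 band; LTV 78.9% is in the 77.01–85% band → 7.725%.

7.725%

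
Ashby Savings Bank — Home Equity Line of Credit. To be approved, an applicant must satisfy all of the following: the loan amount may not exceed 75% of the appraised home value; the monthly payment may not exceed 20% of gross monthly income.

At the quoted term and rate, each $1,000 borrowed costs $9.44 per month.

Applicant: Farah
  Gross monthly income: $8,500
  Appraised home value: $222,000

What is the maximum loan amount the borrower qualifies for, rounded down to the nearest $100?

$166,500

Payment cap: 20% × $8,500 = $1,700/month.
At $9.44 per $1,000, that supports 1,700/9.44 × 1,000 ≈ $180,084 → $180,000.
LTV cap: 75% × $222,000 = $166,500 → $166,500.
Binding constraint: loan-to-value.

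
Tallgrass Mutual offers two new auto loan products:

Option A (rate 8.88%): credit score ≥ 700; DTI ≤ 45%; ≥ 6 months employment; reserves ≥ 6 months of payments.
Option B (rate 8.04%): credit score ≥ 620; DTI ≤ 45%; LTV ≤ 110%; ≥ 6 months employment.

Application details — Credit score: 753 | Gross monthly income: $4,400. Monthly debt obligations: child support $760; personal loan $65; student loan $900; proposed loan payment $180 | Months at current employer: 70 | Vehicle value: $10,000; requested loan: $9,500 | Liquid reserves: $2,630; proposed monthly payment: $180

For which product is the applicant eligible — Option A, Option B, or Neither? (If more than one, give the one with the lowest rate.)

Option B

Total debts = (760 + 65 + 900 + 180) = 1,905; DTI = 1,905/4,400 = 43.3%.
LTV = 9,500/10,000 = 95%.
Reserves = 2,630/180 = 14.6 months.
Option A: score 753 ≥ 700; DTI 43.3% ≤ 45%; employment 70 ≥ 6 mo; reserves 14.6 ≥ 6 mo → qualifies.
Option B: score 753 ≥ 620; DTI 43.3% ≤ 45%; LTV 95% ≤ 110%; employment 70 ≥ 6 mo → qualifies.
Qualifying: Option A, Option B. Lowest rate is 8.04% → Option B.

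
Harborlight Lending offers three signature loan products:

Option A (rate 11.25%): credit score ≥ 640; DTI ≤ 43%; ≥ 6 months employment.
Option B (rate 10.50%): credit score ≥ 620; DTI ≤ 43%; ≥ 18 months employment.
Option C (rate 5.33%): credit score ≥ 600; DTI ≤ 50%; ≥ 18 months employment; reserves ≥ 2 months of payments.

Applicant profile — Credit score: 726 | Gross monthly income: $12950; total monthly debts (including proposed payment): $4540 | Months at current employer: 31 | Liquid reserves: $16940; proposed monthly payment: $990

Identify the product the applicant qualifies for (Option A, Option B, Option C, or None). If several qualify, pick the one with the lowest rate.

Option C

DTI = 4,540/12,950 = 35.1%.
Reserves = 16,940/990 = 17.1 months.
Option A: score 726 ≥ 640; DTI 35.1% ≤ 43%; employment 31 ≥ 6 mo → qualifies.
Option B: score 726 ≥ 620; DTI 35.1% ≤ 43%; employment 31 ≥ 18 mo → qualifies.
Option C: score 726 ≥ 600; DTI 35.1% ≤ 50%; employment 31 ≥ 18 mo; reserves 17.1 ≥ 2 mo → qualifies.
Qualifying: Option A, Option B, Option C. Lowest rate is 5.33% → Option C.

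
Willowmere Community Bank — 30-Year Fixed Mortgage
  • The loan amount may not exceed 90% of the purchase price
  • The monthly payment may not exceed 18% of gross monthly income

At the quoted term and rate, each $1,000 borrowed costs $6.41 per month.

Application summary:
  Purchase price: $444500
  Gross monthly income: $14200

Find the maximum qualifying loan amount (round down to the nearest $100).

$398,700

Payment cap: 18% × $14,200 = $2,556/month.
At $6.41 per $1,000, that supports 2,556/6.41 × 1,000 ≈ $398,751 → $398,700.
LTV cap: 90% × $444,500 = $400,050 → $400,000.
Binding constraint: payment-to-income.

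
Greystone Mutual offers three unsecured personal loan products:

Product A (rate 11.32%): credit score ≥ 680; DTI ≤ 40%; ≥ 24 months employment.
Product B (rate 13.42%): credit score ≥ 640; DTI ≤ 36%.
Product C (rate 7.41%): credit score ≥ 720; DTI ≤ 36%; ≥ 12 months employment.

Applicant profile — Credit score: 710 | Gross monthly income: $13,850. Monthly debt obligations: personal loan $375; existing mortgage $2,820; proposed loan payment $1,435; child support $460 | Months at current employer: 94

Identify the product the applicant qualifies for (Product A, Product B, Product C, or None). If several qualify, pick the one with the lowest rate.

Product A

Total debts = (375 + 2,820 + 1,435 + 460) = 5,090; DTI = 5,090/13,850 = 36.8%.
Product A: score 710 ≥ 680; DTI 36.8% ≤ 40%; employment 94 ≥ 24 mo → qualifies.
Product B: score 710 ≥ 640; DTI 36.8% > 36% → does not qualify.
Product C: score 710 < 720; DTI 36.8% > 36%; employment 94 ≥ 12 mo → does not qualify.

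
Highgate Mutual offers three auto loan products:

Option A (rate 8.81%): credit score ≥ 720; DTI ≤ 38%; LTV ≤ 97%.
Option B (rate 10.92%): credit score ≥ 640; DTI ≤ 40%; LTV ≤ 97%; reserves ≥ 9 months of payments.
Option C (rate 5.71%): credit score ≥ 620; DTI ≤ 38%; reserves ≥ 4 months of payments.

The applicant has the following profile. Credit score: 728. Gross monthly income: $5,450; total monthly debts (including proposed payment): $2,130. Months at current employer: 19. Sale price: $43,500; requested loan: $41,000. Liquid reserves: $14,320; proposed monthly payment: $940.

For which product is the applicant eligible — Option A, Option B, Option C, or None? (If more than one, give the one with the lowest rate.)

DTI = 2,130/5,450 = 39.1%.
LTV = 41,000/43,500 = 94.3%.
Reserves = 14,320/940 = 15.2 months.
Option A: score 728 ≥ 720; DTI 39.1% > 38%; LTV 94.3% ≤ 97% → does not qualify.
Option B: score 728 ≥ 640; DTI 39.1% ≤ 40%; LTV 94.3% ≤ 97%; reserves 15.2 ≥ 9 mo → qualifies.
Option C: score 728 ≥ 620; DTI 39.1% > 38%; reserves 15.2 ≥ 4 mo → does not qualify.

Option B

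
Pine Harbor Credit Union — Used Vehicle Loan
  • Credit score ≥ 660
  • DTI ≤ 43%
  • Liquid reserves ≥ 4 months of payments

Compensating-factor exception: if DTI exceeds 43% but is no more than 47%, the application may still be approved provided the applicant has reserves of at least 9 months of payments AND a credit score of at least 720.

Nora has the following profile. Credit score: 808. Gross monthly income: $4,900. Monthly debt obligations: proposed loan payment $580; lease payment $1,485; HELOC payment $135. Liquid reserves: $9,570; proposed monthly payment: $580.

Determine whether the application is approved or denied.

Approved

Credit score 808 ≥ 660 (meets base)
Total debts = (580 + 1,485 + 135) = 2,200. DTI: 2,200 ÷ 4,900 = 44.9%, over the 43% base limit.
Reserves = 9,570/580 = 16.5 months ≥ 4
DTI 44.9% is within the 43%–47% exception band; checking compensating factors.
Override check — reserves: 16.5 mo (ok); score: 808 (ok).
Both override conditions satisfied; DTI exception granted.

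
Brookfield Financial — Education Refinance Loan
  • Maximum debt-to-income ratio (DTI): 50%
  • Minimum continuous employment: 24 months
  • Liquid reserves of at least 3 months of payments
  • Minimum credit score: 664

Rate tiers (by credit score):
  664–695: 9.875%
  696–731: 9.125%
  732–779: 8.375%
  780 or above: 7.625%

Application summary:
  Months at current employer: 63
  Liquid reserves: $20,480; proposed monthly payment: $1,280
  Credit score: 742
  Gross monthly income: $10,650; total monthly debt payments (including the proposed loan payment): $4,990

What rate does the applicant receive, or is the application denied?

Credit score 742 ≥ 664 (meets minimum)
Reserves: 20,480 ÷ 1,280 = 16.0 months (meets 3-month minimum)
Debt-to-income = 4,990/10,650 = 46.9% — meets 50% limit
Employment 63 ≥ 24 months
All requirements met. Score 742 falls in the 732–779 tier → 8.375%.

Approved at 8.375%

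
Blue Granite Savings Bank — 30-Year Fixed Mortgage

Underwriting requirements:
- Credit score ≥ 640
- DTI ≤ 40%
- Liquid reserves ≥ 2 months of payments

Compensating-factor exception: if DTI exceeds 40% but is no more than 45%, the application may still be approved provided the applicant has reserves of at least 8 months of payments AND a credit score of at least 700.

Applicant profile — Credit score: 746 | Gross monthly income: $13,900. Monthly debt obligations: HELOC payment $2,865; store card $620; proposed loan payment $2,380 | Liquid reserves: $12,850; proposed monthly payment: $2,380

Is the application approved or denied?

Denied

Credit score 746 ≥ 640 (meets base)
Total debts = (2,865 + 620 + 2,380) = 5,865. DTI: 5,865 ÷ 13,900 = 42.2%, over the 40% base limit.
Liquid reserves cover 12,850/2,380 = 5.4 months — ≥ 2 required
42.2% falls in the override range (40%–45%), so the compensating-factor test applies.
Override check — reserves: 5.4 mo (short of 8); score: 746 (ok).
Compensating-factor requirement not fully met.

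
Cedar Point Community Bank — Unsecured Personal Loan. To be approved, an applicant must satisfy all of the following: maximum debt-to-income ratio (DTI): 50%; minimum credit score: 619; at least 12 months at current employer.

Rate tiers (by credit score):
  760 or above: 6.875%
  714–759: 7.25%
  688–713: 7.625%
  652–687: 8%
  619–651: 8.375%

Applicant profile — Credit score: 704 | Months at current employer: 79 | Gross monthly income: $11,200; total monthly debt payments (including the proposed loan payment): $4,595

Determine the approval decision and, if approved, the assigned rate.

Credit score 704 ≥ 619 (meets minimum)
Employment 79 ≥ 12 months
DTI: 4,595 ÷ 11,200 = 41%, within the 50% cap
All requirements met. Score 704 falls in the 688–713 tier → 7.625%.

Approved at 7.625%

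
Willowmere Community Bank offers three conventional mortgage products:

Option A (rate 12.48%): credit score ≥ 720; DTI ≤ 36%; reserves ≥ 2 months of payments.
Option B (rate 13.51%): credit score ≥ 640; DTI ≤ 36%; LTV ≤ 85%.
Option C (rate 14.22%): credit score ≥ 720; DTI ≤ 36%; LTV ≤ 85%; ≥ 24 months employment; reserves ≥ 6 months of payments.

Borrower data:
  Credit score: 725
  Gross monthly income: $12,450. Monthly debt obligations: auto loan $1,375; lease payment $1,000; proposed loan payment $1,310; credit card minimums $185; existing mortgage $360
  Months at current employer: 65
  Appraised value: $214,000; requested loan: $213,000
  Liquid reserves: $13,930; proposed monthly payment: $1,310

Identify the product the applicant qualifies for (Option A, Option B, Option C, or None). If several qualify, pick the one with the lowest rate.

Total debts = (1,375 + 1,000 + 1,310 + 185 + 360) = 4,230; DTI = 4,230/12,450 = 34%.
LTV = 213,000/214,000 = 99.5%.
Reserves = 13,930/1,310 = 10.6 months.
Option A: score 725 ≥ 720; DTI 34% ≤ 36%; reserves 10.6 ≥ 2 mo → qualifies.
Option B: score 725 ≥ 640; DTI 34% ≤ 36%; LTV 99.5% > 85% → does not qualify.
Option C: score 725 ≥ 720; DTI 34% ≤ 36%; LTV 99.5% > 85%; employment 65 ≥ 24 mo; reserves 10.6 ≥ 6 mo → does not qualify.

Option A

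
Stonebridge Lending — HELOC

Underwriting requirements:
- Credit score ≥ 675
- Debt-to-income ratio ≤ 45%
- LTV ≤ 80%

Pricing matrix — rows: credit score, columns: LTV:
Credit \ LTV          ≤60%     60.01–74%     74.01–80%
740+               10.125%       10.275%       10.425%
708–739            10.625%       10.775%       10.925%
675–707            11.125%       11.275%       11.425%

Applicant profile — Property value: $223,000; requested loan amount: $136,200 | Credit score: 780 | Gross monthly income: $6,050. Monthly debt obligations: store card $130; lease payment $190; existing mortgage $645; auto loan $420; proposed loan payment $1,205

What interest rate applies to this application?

10.275%

Credit score 780 ≥ 675; Total monthly debts = (130 + 190 + 645 + 420 + 1,205) = 2,590. DTI = 2,590/6,050 = 42.8% ≤ 45%
Loan-to-value = 136,200/223,000 = 61.1% — pass (80% max)
Score 780 is in the 740+ band; LTV 61.1% is in the 60.01–74% band → 10.275%.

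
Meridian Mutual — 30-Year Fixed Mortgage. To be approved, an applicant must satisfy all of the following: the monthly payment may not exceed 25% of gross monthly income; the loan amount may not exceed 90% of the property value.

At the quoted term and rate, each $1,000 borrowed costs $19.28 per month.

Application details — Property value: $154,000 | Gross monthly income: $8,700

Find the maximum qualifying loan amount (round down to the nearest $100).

$112,800

Payment cap: 25% × $8,700 = $2,175/month.
At $19.28 per $1,000, that supports 2,175/19.28 × 1,000 ≈ $112,811 → $112,800.
LTV cap: 90% × $154,000 = $138,600 → $138,600.
Binding constraint: payment-to-income.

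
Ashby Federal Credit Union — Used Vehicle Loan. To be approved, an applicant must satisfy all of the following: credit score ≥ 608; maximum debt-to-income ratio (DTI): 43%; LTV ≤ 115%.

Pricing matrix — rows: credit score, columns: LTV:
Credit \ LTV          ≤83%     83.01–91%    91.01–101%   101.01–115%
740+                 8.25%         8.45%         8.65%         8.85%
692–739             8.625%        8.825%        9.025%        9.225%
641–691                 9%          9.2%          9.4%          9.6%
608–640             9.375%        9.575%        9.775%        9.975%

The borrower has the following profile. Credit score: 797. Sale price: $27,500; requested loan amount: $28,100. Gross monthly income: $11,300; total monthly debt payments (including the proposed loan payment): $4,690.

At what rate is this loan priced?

Credit score 797 ≥ 608; Debt-to-income = 4,690/11,300 = 41.5% — meets 43% limit
LTV: 28,100 ÷ 27,500 = 102.2%, within 115% cap
Credit 797 → row 740+; LTV 102.2% → column 101.01–115%. Grid cell → 8.85%.

8.85%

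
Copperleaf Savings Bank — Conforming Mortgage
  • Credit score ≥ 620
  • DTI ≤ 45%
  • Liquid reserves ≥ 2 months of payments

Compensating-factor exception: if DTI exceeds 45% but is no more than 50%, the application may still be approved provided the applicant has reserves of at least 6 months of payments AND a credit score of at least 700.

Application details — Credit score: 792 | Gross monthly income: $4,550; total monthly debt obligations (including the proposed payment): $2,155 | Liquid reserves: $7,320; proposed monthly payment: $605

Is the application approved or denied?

Approved

Credit score 792 ≥ 620 (meets base)
DTI = 2,155/4,550 = 47.4% > 45% — standard DTI limit exceeded.
Liquid reserves cover 7,320/605 = 12.1 months — ≥ 2 required
47.4% falls in the override range (45%–50%), so the compensating-factor test applies.
Reserves 12.1 ≥ 6 months; credit score 792 ≥ 700.
Both compensating conditions met → exception applies.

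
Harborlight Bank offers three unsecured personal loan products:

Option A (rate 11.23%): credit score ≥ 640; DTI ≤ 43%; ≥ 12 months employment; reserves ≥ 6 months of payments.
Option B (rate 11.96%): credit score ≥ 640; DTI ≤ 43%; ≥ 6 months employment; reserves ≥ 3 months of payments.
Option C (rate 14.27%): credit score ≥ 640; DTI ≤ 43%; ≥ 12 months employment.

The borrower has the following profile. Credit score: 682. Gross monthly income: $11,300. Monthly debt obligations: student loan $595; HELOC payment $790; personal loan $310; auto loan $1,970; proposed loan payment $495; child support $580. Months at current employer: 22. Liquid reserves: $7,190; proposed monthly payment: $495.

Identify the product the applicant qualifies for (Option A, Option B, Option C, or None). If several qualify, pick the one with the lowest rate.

Option A

Total debts = (595 + 790 + 310 + 1,970 + 495 + 580) = 4,740; DTI = 4,740/11,300 = 41.9%.
Reserves = 7,190/495 = 14.5 months.
Option A: score 682 ≥ 640; DTI 41.9% ≤ 43%; employment 22 ≥ 12 mo; reserves 14.5 ≥ 6 mo → qualifies.
Option B: score 682 ≥ 640; DTI 41.9% ≤ 43%; employment 22 ≥ 6 mo; reserves 14.5 ≥ 3 mo → qualifies.
Option C: score 682 ≥ 640; DTI 41.9% ≤ 43%; employment 22 ≥ 12 mo → qualifies.
Qualifying: Option A, Option B, Option C. Lowest rate is 11.23% → Option A.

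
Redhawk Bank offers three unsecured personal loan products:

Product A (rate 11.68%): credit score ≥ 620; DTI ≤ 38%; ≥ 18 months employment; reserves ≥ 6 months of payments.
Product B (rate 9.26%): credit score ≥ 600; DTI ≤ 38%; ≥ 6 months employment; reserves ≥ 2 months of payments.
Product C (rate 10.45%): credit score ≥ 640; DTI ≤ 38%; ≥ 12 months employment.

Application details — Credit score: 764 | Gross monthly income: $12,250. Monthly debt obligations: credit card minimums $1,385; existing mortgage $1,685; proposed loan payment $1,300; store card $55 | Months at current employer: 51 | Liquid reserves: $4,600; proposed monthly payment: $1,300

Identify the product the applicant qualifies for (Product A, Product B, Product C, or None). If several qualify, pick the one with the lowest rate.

Product B

Total debts = (1,385 + 1,685 + 1,300 + 55) = 4,425; DTI = 4,425/12,250 = 36.1%.
Reserves = 4,600/1,300 = 3.5 months.
Product A: score 764 ≥ 620; DTI 36.1% ≤ 38%; employment 51 ≥ 18 mo; reserves 3.5 < 6 mo → does not qualify.
Product B: score 764 ≥ 600; DTI 36.1% ≤ 38%; employment 51 ≥ 6 mo; reserves 3.5 ≥ 2 mo → qualifies.
Product C: score 764 ≥ 640; DTI 36.1% ≤ 38%; employment 51 ≥ 12 mo → qualifies.
Qualifying: Product B, Product C. Lowest rate is 9.26% → Product B.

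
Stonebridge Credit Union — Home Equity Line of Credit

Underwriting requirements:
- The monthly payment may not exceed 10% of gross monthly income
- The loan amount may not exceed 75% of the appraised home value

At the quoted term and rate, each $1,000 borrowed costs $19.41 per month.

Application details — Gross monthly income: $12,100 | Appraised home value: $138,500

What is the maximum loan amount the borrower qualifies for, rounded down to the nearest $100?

Payment cap: 10% × $12,100 = $1,210/month.
At $19.41 per $1,000, that supports 1,210/19.41 × 1,000 ≈ $62,339 → $62,300.
LTV cap: 75% × $138,500 = $103,875 → $103,800.
Binding constraint: payment-to-income.

$62,300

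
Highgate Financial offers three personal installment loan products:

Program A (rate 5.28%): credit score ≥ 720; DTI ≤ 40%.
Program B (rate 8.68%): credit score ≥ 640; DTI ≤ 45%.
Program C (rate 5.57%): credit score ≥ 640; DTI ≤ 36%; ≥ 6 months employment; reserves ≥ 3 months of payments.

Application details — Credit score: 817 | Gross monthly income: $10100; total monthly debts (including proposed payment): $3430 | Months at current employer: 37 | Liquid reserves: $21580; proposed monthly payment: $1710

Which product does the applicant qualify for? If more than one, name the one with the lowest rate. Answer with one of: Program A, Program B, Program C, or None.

Program A

DTI = 3,430/10,100 = 34%.
Reserves = 21,580/1,710 = 12.6 months.
Program A: score 817 ≥ 720; DTI 34% ≤ 40% → qualifies.
Program B: score 817 ≥ 640; DTI 34% ≤ 45% → qualifies.
Program C: score 817 ≥ 640; DTI 34% ≤ 36%; employment 37 ≥ 6 mo; reserves 12.6 ≥ 3 mo → qualifies.
Qualifying: Program A, Program B, Program C. Lowest rate is 5.28% → Program A.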